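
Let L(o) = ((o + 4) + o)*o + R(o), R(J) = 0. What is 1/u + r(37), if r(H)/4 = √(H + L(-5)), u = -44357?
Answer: -1/44357 + 4*√67 ≈ 32.741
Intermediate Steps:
L(o) = o*(4 + 2*o) (L(o) = ((o + 4) + o)*o + 0 = ((4 + o) + o)*o + 0 = (4 + 2*o)*o + 0 = o*(4 + 2*o) + 0 = o*(4 + 2*o))
r(H) = 4*√(30 + H) (r(H) = 4*√(H + 2*(-5)*(2 - 5)) = 4*√(H + 2*(-5)*(-3)) = 4*√(H + 30) = 4*√(30 + H))
1/u + r(37) = 1/(-44357) + 4*√(30 + 37) = -1/44357 + 4*√67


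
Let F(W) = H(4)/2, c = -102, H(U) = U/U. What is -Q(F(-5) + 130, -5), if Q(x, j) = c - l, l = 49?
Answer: 151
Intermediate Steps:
H(U) = 1
F(W) = 1/2
Q(x, j) = -151 (Q(x, j) = -102 - 1*49 = -102 - 49 = -151)
-Q(F(-5) + 130, -5) = -1*(-151) = 151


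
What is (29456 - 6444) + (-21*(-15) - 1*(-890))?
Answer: 24217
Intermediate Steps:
(29456 - 6444) + (-21*(-15) - 1*(-890)) = 23012 + (315 + 890) = 23012 + 1205 = 24217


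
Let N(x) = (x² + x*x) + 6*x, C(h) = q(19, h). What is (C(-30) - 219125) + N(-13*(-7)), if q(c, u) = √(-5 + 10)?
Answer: -202017 + √5 ≈ -2.0201e+5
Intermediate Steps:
q(c, u) = √5
C(h) = √5
N(x) = 2*x² + 6*x (N(x) = (x² + x²) + 6*x = 2*x² + 6*x)
(C(-30) - 219125) + N(-13*(-7)) = (√5 - 219125) + 2*(-13*(-7))*(3 - 13*(-7)) = (-219125 + √5) + 2*91*(3 + 91) = (-219125 + √5) + 2*91*94 = (-219125 + √5) + 17108 = -202017 + √5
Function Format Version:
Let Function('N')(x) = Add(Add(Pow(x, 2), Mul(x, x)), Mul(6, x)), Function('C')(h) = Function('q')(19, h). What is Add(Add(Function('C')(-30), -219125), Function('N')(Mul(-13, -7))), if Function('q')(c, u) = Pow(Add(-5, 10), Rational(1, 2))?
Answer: Add(-202017, Pow(5, Rational(1, 2))) ≈ -2.0201e+5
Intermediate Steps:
Function('q')(c, u) = Pow(5, Rational(1, 2))
Function('C')(h) = Pow(5, Rational(1, 2))
Function('N')(x) = Add(Mul(2, Pow(x, 2)), Mul(6, x)) (Function('N')(x) = Add(Add(Pow(x, 2), Pow(x, 2)), Mul(6, x)) = Add(Mul(2, Pow(x, 2)), Mul(6, x)))
Add(Add(Function('C')(-30), -219125), Function('N')(Mul(-13, -7))) = Add(Add(Pow(5, Rational(1, 2)), -219125), Mul(2, Mul(-13, -7), Add(3, Mul(-13, -7)))) = Add(Add(-219125, Pow(5, Rational(1, 2))), Mul(2, 91, Add(3, 91))) = Add(Add(-219125, Pow(5, Rational(1, 2))), Mul(2, 91, 94)) = Add(Add(-219125, Pow(5, Rational(1, 2))), 17108) = Add(-202017, Pow(5, Rational(1, 2)))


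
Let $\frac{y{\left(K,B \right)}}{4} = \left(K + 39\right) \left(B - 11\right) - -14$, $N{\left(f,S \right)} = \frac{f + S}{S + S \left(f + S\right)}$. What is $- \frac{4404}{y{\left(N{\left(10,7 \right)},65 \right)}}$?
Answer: $- \frac{7707}{14891} \approx -0.51756$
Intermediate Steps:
$N{\left(f,S \right)} = \frac{S + f}{S + S \left(S + f\right)}$
$y{\left(K,B \right)} = 56 + 4 \left(-11 + B\right) \left(39 + K\right)$ ($y{\left(K,B \right)} = 4 \left(\left(K + 39\right) \left(B - 11\right) - -14\right) = 4 \left(\left(39 + K\right) \left(-11 + B\right) + 14\right) = 4 \left(\left(-11 + B\right) \left(39 + K\right) + 14\right) = 4 \left(14 + \left(-11 + B\right) \left(39 + K\right)\right) = 56 + 4 \left(-11 + B\right) \left(39 + K\right)$)
$- \frac{4404}{y{\left(N{\left(10,7 \right)},65 \right)}} = - \frac{4404}{-1660 - 44 \frac{7 + 10}{7 \left(1 + 7 + 10\right)} + 156 \cdot 65 + 4 \cdot 65 \frac{7 + 10}{7 \left(1 + 7 + 10\right)}} = - \frac{4404}{-1660 - 44 \cdot \frac{1}{7} \cdot \frac{1}{18} \cdot 17 + 10140 + 4 \cdot 65 \cdot \frac{1}{7} \cdot \frac{1}{18} \cdot 17} = - \frac{4404}{-1660 - \frac{374}{63} + 10140 + 4 \cdot 65 \cdot \frac{17}{126}} = - \frac{4404}{-1660 - \frac{374}{63} + 10140 + \frac{2210}{63}} = - \frac{4404}{\frac{59564}{7}} = \left(-4404\right) \frac{7}{59564} = - \frac{7707}{14891}$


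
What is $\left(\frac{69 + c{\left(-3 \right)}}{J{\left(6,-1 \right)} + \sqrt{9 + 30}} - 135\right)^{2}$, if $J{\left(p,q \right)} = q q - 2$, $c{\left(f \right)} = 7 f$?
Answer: $\frac{6479145}{361} - \frac{121968 \sqrt{39}}{361} \approx 15838.0$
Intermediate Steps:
$J{\left(p,q \right)} = -2 + q^{2}$ ($J{\left(p,q \right)} = q^{2} - 2 = -2 + q^{2}$)
$\left(\frac{69 + c{\left(-3 \right)}}{J{\left(6,-1 \right)} + \sqrt{9 + 30}} - 135\right)^{2} = \left(\frac{69 + 7 \left(-3\right)}{\left(-2 + \left(-1\right)^{2}\right) + \sqrt{9 + 30}} - 135\right)^{2} = \left(\frac{69 - 21}{\left(-2 + 1\right) + \sqrt{39}} - 135\right)^{2} = \left(\frac{48}{-1 + \sqrt{39}} - 135\right)^{2} = \left(-135 + \frac{48}{-1 + \sqrt{39}}\right)^{2}$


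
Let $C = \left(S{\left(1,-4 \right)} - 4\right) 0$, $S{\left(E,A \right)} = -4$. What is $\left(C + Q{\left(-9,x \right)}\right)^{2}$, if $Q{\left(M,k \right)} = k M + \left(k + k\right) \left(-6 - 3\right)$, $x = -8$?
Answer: $46656$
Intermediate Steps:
$C = 0$ ($C = \left(-4 - 4\right) 0 = \left(-8\right) 0 = 0$)
$Q{\left(M,k \right)} = - 18 k + M k$ ($Q{\left(M,k \right)} = M k + 2 k \left(-9\right) = M k - 18 k = - 18 k + M k$)
$\left(C + Q{\left(-9,x \right)}\right)^{2} = \left(0 - 8 \left(-18 - 9\right)\right)^{2} = \left(0 - -216\right)^{2} = \left(0 + 216\right)^{2} = 216^{2} = 46656$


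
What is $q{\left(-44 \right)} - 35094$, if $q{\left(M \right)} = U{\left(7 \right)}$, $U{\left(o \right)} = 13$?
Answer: $-35081$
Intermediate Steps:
$q{\left(M \right)} = 13$
$q{\left(-44 \right)} - 35094 = 13 - 35094 = -35081$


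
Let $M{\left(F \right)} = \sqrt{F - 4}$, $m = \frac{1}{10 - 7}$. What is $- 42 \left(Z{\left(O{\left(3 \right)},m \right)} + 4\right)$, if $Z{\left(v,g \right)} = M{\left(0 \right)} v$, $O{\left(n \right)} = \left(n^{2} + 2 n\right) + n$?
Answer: $-168 - 1512 i \approx -168.0 - 1512.0 i$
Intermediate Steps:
$m = \frac{1}{3} \approx 0.33333$
$M{\left(F \right)} = \sqrt{-4 + F}$
$O{\left(n \right)} = n^{2} + 3 n$
$Z{\left(v,g \right)} = 2 i v$ ($Z{\left(v,g \right)} = \sqrt{-4 + 0} v = \sqrt{-4} v = 2 i v$)
$- 42 \left(Z{\left(O{\left(3 \right)},m \right)} + 4\right) = - 42 \left(2 i 3 \left(3 + 3\right) + 4\right) = - 42 \left(2 i 3 \cdot 6 + 4\right) = - 42 \left(2 i 18 + 4\right) = - 42 \left(36 i + 4\right) = - 42 \left(4 + 36 i\right) = -168 - 1512 i$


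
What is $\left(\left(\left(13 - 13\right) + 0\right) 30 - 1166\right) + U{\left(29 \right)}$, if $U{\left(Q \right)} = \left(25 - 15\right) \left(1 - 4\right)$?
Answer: $-1196$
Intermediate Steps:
$U{\left(Q \right)} = -30$ ($U{\left(Q \right)} = 10 \left(-3\right) = -30$)
$\left(\left(\left(13 - 13\right) + 0\right) 30 - 1166\right) + U{\left(29 \right)} = \left(\left(\left(13 - 13\right) + 0\right) 30 - 1166\right) - 30 = \left(\left(0 + 0\right) 30 - 1166\right) - 30 = \left(0 \cdot 30 - 1166\right) - 30 = \left(0 - 1166\right) - 30 = -1166 - 30 = -1196$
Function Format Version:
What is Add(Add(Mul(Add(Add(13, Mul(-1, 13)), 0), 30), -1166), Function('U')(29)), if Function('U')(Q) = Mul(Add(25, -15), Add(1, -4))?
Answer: -1196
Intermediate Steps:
Function('U')(Q) = -30 (Function('U')(Q) = Mul(10, -3) = -30)
Add(Add(Mul(Add(Add(13, Mul(-1, 13)), 0), 30), -1166), Function('U')(29)) = Add(Add(Mul(Add(Add(13, Mul(-1, 13)), 0), 30), -1166), -30) = Add(Add(Mul(Add(Add(13, -13), 0), 30), -1166), -30) = Add(Add(Mul(Add(0, 0), 30), -1166), -30) = Add(Add(Mul(0, 30), -1166), -30) = Add(Add(0, -1166), -30) = Add(-1166, -30) = -1196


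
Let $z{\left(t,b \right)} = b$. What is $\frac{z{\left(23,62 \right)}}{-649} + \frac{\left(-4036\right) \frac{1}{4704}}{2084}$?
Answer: $- \frac{152603449}{1590558816} \approx -0.095943$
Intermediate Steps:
$\frac{z{\left(23,62 \right)}}{-649} + \frac{\left(-4036\right) \frac{1}{4704}}{2084} = \frac{62}{-649} + \frac{\left(-4036\right) \frac{1}{4704}}{2084} = 62 \left(- \frac{1}{649}\right) + \left(-4036\right) \frac{1}{4704} \cdot \frac{1}{2084} = - \frac{62}{649} - \frac{1009}{2450784} = - \frac{152603449}{1590558816}$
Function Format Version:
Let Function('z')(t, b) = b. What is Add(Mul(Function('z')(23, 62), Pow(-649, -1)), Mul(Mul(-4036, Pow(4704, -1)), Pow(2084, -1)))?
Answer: Rational(-152603449, 1590558816) ≈ -0.095943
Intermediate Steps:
Add(Mul(Function('z')(23, 62), Pow(-649, -1)), Mul(Mul(-4036, Pow(4704, -1)), Pow(2084, -1))) = Add(Mul(62, Pow(-649, -1)), Mul(Mul(-4036, Pow(4704, -1)), Pow(2084, -1))) = Add(Mul(62, Rational(-1, 649)), Mul(Mul(-4036, Rational(1, 4704)), Rational(1, 2084))) = Add(Rational(-62, 649), Mul(Rational(-1009, 1176), Rational(1, 2084))) = Add(Rational(-62, 649), Rational(-1009, 2450784)) = Rational(-152603449, 1590558816)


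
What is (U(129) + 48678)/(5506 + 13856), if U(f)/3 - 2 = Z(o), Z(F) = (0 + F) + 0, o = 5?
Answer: 2319/922 ≈ 2.5152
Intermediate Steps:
Z(F) = F (Z(F) = F + 0 = F)
U(f) = 21 (U(f) = 6 + 3*5 = 6 + 15 = 21)
(U(129) + 48678)/(5506 + 13856) = (21 + 48678)/(5506 + 13856) = 48699/19362 = 48699*(1/19362) = 2319/922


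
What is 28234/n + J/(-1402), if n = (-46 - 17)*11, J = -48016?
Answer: -3154490/485793 ≈ -6.4935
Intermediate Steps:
n = -693 (n = -63*11 = -693)
28234/n + J/(-1402) = 28234/(-693) - 48016/(-1402) = 28234*(-1/693) - 48016*(-1/1402) = -28234/693 + 24008/701 = -3154490/485793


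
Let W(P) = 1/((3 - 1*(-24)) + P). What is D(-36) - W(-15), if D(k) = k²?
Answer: 15551/12 ≈ 1295.9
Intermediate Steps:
W(P) = 1/(27 + P) (W(P) = 1/((3 + 24) + P) = 1/(27 + P))
D(-36) - W(-15) = (-36)² - 1/(27 - 15) = 1296 - 1/12 = 15551/12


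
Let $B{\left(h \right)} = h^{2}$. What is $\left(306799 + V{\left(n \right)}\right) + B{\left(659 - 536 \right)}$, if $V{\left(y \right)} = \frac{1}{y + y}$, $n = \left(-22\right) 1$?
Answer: $\frac{14164831}{44} \approx 3.2193 \cdot 10^{5}$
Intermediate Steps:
$n = -22$
$V{\left(y \right)} = \frac{1}{2 y}$
$\left(306799 + V{\left(n \right)}\right) + B{\left(659 - 536 \right)} = \left(306799 + \frac{1}{2 \left(-22\right)}\right) + \left(659 - 536\right)^{2} = \left(306799 + \frac{1}{2} \left(- \frac{1}{22}\right)\right) + \left(659 - 536\right)^{2} = \left(306799 - \frac{1}{44}\right) + 123^{2} = \frac{13499155}{44} + 15129 = \frac{14164831}{44}$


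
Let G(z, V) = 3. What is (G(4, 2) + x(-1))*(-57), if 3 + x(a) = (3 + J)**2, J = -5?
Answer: -228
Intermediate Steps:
x(a) = 1 (x(a) = -3 + (3 - 5)**2 = -3 + (-2)**2 = -3 + 4 = 1)
(G(4, 2) + x(-1))*(-57) = (3 + 1)*(-57) = 4*(-57) = -228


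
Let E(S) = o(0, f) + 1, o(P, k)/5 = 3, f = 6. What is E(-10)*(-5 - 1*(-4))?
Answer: -16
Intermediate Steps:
o(P, k) = 15 (o(P, k) = 5*3 = 15)
E(S) = 16 (E(S) = 15 + 1 = 16)
E(-10)*(-5 - 1*(-4)) = 16*(-5 - 1*(-4)) = 16*(-5 + 4) = 16*(-1) = -16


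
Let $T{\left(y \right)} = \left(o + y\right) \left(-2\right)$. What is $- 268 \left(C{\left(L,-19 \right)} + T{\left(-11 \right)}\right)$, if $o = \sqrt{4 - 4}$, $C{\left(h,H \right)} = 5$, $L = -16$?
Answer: $-7236$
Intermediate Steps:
$o = 0$ ($o = \sqrt{0} = 0$)
$T{\left(y \right)} = - 2 y$ ($T{\left(y \right)} = \left(0 + y\right) \left(-2\right) = y \left(-2\right) = - 2 y$)
$- 268 \left(C{\left(L,-19 \right)} + T{\left(-11 \right)}\right) = - 268 \left(5 - -22\right) = - 268 \left(5 + 22\right) = \left(-268\right) 27 = -7236$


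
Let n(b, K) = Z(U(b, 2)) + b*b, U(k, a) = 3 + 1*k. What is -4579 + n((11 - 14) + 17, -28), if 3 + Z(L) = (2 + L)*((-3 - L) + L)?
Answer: -4443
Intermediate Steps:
U(k, a) = 3 + k
Z(L) = -9 - 3*L (Z(L) = -3 + (2 + L)*((-3 - L) + L) = -3 + (2 + L)*(-3) = -3 + (-6 - 3*L) = -9 - 3*L)
n(b, K) = -18 + b**2 - 3*b (n(b, K) = (-9 - 3*(3 + b)) + b*b = (-9 + (-9 - 3*b)) + b**2 = (-18 - 3*b) + b**2 = -18 + b**2 - 3*b)
-4579 + n((11 - 14) + 17, -28) = -4579 + (-18 + ((11 - 14) + 17)**2 - 3*((11 - 14) + 17)) = -4579 + (-18 + (-3 + 17)**2 - 3*(-3 + 17)) = -4579 + (-18 + 14**2 - 3*14) = -4579 + (-18 + 196 - 42) = -4579 + 136 = -4443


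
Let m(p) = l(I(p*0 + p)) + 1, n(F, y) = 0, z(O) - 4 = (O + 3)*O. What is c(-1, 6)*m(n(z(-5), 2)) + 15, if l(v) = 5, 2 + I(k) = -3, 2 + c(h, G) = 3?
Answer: 21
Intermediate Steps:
c(h, G) = 1 (c(h, G) = -2 + 3 = 1)
I(k) = -5 (I(k) = -2 - 3 = -5)
z(O) = 4 + O*(3 + O) (z(O) = 4 + (O + 3)*O = 4 + (3 + O)*O = 4 + O*(3 + O))
m(p) = 6 (m(p) = 5 + 1 = 6)
c(-1, 6)*m(n(z(-5), 2)) + 15 = 1*6 + 15 = 6 + 15 = 21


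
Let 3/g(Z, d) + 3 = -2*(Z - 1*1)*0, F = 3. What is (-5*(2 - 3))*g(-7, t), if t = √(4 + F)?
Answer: -5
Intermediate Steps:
t = √7 (t = √(4 + 3) = √7 ≈ 2.6458)
g(Z, d) = -1 (g(Z, d) = 3/(-3 - 2*(Z - 1*1)*0) = 3/(-3 - 2*(Z - 1)*0) = 3/(-3 - 2*(-1 + Z)*0) = 3/(-3 + (2 - 2*Z)*0) = 3/(-3 + 0) = 3/(-3) = 3*(-⅓) = -1)
(-5*(2 - 3))*g(-7, t) = -5*(2 - 3)*(-1) = -5*(-1)*(-1) = 5*(-1) = -5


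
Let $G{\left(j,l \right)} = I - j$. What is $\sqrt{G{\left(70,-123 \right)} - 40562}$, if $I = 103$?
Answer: $i \sqrt{40529} \approx 201.32 i$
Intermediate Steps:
$G{\left(j,l \right)} = 103 - j$
$\sqrt{G{\left(70,-123 \right)} - 40562} = \sqrt{\left(103 - 70\right) - 40562} = \sqrt{33 - 40562} = \sqrt{-40529} = i \sqrt{40529}$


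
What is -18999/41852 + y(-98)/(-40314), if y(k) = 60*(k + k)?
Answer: -45624361/281203588 ≈ -0.16225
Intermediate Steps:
y(k) = 120*k (y(k) = 60*(2*k) = 120*k)
-18999/41852 + y(-98)/(-40314) = -18999/41852 + (120*(-98))/(-40314) = -18999*1/41852 - 11760*(-1/40314) = -18999/41852 + 1960/6719 = -45624361/281203588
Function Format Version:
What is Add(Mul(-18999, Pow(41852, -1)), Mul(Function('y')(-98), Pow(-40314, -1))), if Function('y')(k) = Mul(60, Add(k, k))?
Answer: Rational(-45624361, 281203588) ≈ -0.16225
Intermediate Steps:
Function('y')(k) = Mul(120, k) (Function('y')(k) = Mul(60, Mul(2, k)) = Mul(120, k))
Add(Mul(-18999, Pow(41852, -1)), Mul(Function('y')(-98), Pow(-40314, -1))) = Add(Mul(-18999, Pow(41852, -1)), Mul(Mul(120, -98), Pow(-40314, -1))) = Add(Mul(-18999, Rational(1, 41852)), Mul(-11760, Rational(-1, 40314))) = Add(Rational(-18999, 41852), Rational(1960, 6719)) = Rational(-45624361, 281203588)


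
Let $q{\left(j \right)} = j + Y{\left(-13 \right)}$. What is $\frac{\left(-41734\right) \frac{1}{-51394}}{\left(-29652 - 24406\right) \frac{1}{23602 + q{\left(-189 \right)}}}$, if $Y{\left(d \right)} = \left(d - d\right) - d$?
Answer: $- \frac{34916453}{99223459} \approx -0.3519$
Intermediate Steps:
$Y{\left(d \right)} = - d$ ($Y{\left(d \right)} = 0 - d = - d$)
$q{\left(j \right)} = 13 + j$ ($q{\left(j \right)} = j - -13 = j + 13 = 13 + j$)
$\frac{\left(-41734\right) \frac{1}{-51394}}{\left(-29652 - 24406\right) \frac{1}{23602 + q{\left(-189 \right)}}} = \frac{\left(-41734\right) \frac{1}{-51394}}{\left(-29652 - 24406\right) \frac{1}{23602 + \left(13 - 189\right)}} = \frac{\left(-41734\right) \left(- \frac{1}{51394}\right)}{\left(-54058\right) \frac{1}{23602 - 176}} = \frac{2981}{3671 \left(- \frac{54058}{23426}\right)} = \frac{2981}{3671 \left(\left(-54058\right) \frac{1}{23426}\right)} = \frac{2981}{3671 \left(- \frac{27029}{11713}\right)} = \frac{2981}{3671} \left(- \frac{11713}{27029}\right) = - \frac{34916453}{99223459}$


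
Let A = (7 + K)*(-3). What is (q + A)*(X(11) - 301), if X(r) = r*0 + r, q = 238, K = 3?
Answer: -60320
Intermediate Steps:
A = -30 (A = (7 + 3)*(-3) = 10*(-3) = -30)
X(r) = r (X(r) = 0 + r = r)
(q + A)*(X(11) - 301) = (238 - 30)*(11 - 301) = 208*(-290) = -60320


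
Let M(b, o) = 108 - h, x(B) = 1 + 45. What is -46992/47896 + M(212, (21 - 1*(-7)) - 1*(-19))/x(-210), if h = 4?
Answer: 176222/137701 ≈ 1.2797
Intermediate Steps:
x(B) = 46
M(b, o) = 104 (M(b, o) = 108 - 1*4 = 108 - 4 = 104)
-46992/47896 + M(212, (21 - 1*(-7)) - 1*(-19))/x(-210) = -46992/47896 + 104/46 = -46992*1/47896 + 104*(1/46) = -5874/5987 + 52/23 = 176222/137701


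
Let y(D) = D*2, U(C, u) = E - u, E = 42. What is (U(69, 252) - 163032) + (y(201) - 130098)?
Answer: -292938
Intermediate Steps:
U(C, u) = 42 - u
y(D) = 2*D
(U(69, 252) - 163032) + (y(201) - 130098) = ((42 - 1*252) - 163032) + (2*201 - 130098) = ((42 - 252) - 163032) + (402 - 130098) = (-210 - 163032) - 129696 = -163242 - 129696 = -292938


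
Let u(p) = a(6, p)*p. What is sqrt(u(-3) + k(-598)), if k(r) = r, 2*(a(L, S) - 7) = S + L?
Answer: I*sqrt(2494)/2 ≈ 24.97*I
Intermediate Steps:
a(L, S) = 7 + L/2 + S/2 (a(L, S) = 7 + (S + L)/2 = 7 + (L + S)/2 = 7 + (L/2 + S/2) = 7 + L/2 + S/2)
u(p) = p*(10 + p/2) (u(p) = (7 + (1/2)*6 + p/2)*p = (7 + 3 + p/2)*p = (10 + p/2)*p = p*(10 + p/2))
sqrt(u(-3) + k(-598)) = sqrt((1/2)*(-3)*(20 - 3) - 598) = sqrt((1/2)*(-3)*17 - 598) = sqrt(-51/2 - 598) = sqrt(-1247/2) = I*sqrt(2494)/2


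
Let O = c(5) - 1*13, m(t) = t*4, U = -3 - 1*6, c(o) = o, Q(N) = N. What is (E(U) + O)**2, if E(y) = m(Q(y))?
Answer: 1936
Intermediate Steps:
U = -9 (U = -3 - 6 = -9)
m(t) = 4*t
E(y) = 4*y
O = -8 (O = 5 - 1*13 = 5 - 13 = -8)
(E(U) + O)**2 = (4*(-9) - 8)**2 = (-36 - 8)**2 = (-44)**2 = 1936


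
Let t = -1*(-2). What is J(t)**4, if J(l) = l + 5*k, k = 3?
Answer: 83521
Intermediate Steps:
t = 2
J(l) = 15 + l (J(l) = l + 5*3 = l + 15 = 15 + l)
J(t)**4 = (15 + 2)**4 = 17**4 = 83521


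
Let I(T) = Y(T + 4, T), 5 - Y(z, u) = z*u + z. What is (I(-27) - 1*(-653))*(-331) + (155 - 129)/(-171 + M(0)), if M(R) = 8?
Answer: -3237206/163 ≈ -19860.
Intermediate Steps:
Y(z, u) = 5 - z - u*z (Y(z, u) = 5 - (z*u + z) = 5 - (u*z + z) = 5 - (z + u*z) = 5 + (-z - u*z) = 5 - z - u*z)
I(T) = 1 - T - T*(4 + T) (I(T) = 5 - (T + 4) - T*(T + 4) = 5 - (4 + T) - T*(4 + T) = 5 + (-4 - T) - T*(4 + T) = 1 - T - T*(4 + T))
(I(-27) - 1*(-653))*(-331) + (155 - 129)/(-171 + M(0)) = ((1 - 1*(-27) - 1*(-27)*(4 - 27)) - 1*(-653))*(-331) + (155 - 129)/(-171 + 8) = ((1 + 27 - 1*(-27)*(-23)) + 653)*(-331) + 26/(-163) = ((1 + 27 - 621) + 653)*(-331) + 26*(-1/163) = (-593 + 653)*(-331) - 26/163 = 60*(-331) - 26/163 = -19860 - 26/163 = -3237206/163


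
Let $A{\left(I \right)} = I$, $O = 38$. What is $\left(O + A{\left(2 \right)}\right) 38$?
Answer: $1520$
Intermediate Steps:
$\left(O + A{\left(2 \right)}\right) 38 = \left(38 + 2\right) 38 = 40 \cdot 38 = 1520$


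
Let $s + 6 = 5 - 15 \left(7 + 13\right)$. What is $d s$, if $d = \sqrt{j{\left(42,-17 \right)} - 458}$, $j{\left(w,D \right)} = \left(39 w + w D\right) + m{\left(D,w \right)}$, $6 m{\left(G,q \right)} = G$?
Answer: $- \frac{301 \sqrt{16674}}{6} \approx -6477.9$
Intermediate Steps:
$m{\left(G,q \right)} = \frac{G}{6}$
$j{\left(w,D \right)} = 39 w + \frac{D}{6} + D w$ ($j{\left(w,D \right)} = \left(39 w + w D\right) + \frac{D}{6} = \left(39 w + D w\right) + \frac{D}{6} = 39 w + \frac{D}{6} + D w$)
$s = -301$ ($s = -6 + \left(5 - 15 \left(7 + 13\right)\right) = -6 + \left(5 - 300\right) = -6 - 295 = -301$)
$d = \frac{\sqrt{16674}}{6}$ ($d = \sqrt{\left(39 \cdot 42 + \frac{1}{6} \left(-17\right) - 714\right) - 458} = \sqrt{\left(1638 - \frac{17}{6} - 714\right) - 458} = \sqrt{\frac{5527}{6} - 458} = \sqrt{\frac{2779}{6}} = \frac{\sqrt{16674}}{6} \approx 21.521$)
$d s = \frac{\sqrt{16674}}{6} \left(-301\right) = - \frac{301 \sqrt{16674}}{6}$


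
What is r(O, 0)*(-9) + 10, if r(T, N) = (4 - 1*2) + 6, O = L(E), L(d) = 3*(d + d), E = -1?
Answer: -62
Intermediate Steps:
L(d) = 6*d (L(d) = 3*(2*d) = 6*d)
O = -6 (O = 6*(-1) = -6)
r(T, N) = 8 (r(T, N) = (4 - 2) + 6 = 2 + 6 = 8)
r(O, 0)*(-9) + 10 = 8*(-9) + 10 = -72 + 10 = -62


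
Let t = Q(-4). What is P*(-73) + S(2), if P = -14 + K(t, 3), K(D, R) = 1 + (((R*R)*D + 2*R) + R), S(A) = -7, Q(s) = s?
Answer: 2913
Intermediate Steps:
t = -4
K(D, R) = 1 + 3*R + D*R² (K(D, R) = 1 + ((R²*D + 2*R) + R) = 1 + ((D*R² + 2*R) + R) = 1 + ((2*R + D*R²) + R) = 1 + (3*R + D*R²) = 1 + 3*R + D*R²)
P = -40 (P = -14 + (1 + 3*3 - 4*3²) = -14 + (1 + 9 - 4*9) = -14 + (1 + 9 - 36) = -14 - 26 = -40)
P*(-73) + S(2) = -40*(-73) - 7 = 2920 - 7 = 2913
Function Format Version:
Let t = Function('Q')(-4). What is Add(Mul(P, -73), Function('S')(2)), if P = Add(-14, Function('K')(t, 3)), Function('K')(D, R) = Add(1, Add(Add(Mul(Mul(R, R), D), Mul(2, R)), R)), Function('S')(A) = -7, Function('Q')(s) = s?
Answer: 2913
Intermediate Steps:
t = -4
Function('K')(D, R) = Add(1, Mul(3, R), Mul(D, Pow(R, 2))) (Function('K')(D, R) = Add(1, Add(Add(Mul(Pow(R, 2), D), Mul(2, R)), R)) = Add(1, Add(Add(Mul(D, Pow(R, 2)), Mul(2, R)), R)) = Add(1, Add(Add(Mul(2, R), Mul(D, Pow(R, 2))), R)) = Add(1, Add(Mul(3, R), Mul(D, Pow(R, 2)))) = Add(1, Mul(3, R), Mul(D, Pow(R, 2))))
P = -40 (P = Add(-14, Add(1, Mul(3, 3), Mul(-4, Pow(3, 2)))) = Add(-14, Add(1, 9, Mul(-4, 9))) = Add(-14, Add(1, 9, -36)) = Add(-14, -26) = -40)
Add(Mul(P, -73), Function('S')(2)) = Add(Mul(-40, -73), -7) = Add(2920, -7) = 2913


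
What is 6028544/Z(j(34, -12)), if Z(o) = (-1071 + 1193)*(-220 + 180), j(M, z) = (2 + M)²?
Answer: -376784/305 ≈ -1235.4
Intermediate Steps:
Z(o) = -4880 (Z(o) = 122*(-40) = -4880)
6028544/Z(j(34, -12)) = 6028544/(-4880) = 6028544*(-1/4880) = -376784/305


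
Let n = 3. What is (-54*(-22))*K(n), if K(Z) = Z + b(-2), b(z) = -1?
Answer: 2376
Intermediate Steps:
K(Z) = -1 + Z (K(Z) = Z - 1 = -1 + Z)
(-54*(-22))*K(n) = (-54*(-22))*(-1 + 3) = 1188*2 = 2376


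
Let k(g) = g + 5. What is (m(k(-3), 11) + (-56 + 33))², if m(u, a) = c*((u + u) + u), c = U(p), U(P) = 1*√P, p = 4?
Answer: 121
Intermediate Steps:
U(P) = √P
c = 2 (c = √4 = 2)
k(g) = 5 + g
m(u, a) = 6*u (m(u, a) = 2*((u + u) + u) = 2*(2*u + u) = 2*(3*u) = 6*u)
(m(k(-3), 11) + (-56 + 33))² = (6*(5 - 3) + (-56 + 33))² = (6*2 - 23)² = (12 - 23)² = (-11)² = 121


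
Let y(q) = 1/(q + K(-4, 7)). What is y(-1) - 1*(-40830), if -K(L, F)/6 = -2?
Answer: 449131/11 ≈ 40830.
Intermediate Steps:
K(L, F) = 12 (K(L, F) = -6*(-2) = 12)
y(q) = 1/(12 + q) (y(q) = 1/(q + 12) = 1/(12 + q))
y(-1) - 1*(-40830) = 1/(12 - 1) - 1*(-40830) = 1/11 + 40830 = 449131/11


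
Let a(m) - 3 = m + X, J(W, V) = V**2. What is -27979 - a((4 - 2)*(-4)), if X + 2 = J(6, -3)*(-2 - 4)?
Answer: -27918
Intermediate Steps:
X = -56 (X = -2 + (-3)**2*(-2 - 4) = -2 + 9*(-6) = -2 - 54 = -56)
a(m) = -53 + m (a(m) = 3 + (m - 56) = 3 + (-56 + m) = -53 + m)
-27979 - a((4 - 2)*(-4)) = -27979 - (-53 + (4 - 2)*(-4)) = -27979 - (-53 + 2*(-4)) = -27979 - (-53 - 8) = -27979 - 1*(-61) = -27979 + 61 = -27918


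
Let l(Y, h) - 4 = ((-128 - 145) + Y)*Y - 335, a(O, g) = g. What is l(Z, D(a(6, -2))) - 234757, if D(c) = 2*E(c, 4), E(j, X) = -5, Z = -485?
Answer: 132542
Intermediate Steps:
D(c) = -10 (D(c) = 2*(-5) = -10)
l(Y, h) = -331 + Y*(-273 + Y) (l(Y, h) = 4 + (((-128 - 145) + Y)*Y - 335) = 4 + ((-273 + Y)*Y - 335) = 4 + (Y*(-273 + Y) - 335) = 4 + (-335 + Y*(-273 + Y)) = -331 + Y*(-273 + Y))
l(Z, D(a(6, -2))) - 234757 = (-331 + (-485)² - 273*(-485)) - 234757 = (-331 + 235225 + 132405) - 234757 = 367299 - 234757 = 132542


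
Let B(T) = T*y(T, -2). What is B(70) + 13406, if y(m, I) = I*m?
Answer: 3606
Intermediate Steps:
B(T) = -2*T² (B(T) = T*(-2*T) = -2*T²)
B(70) + 13406 = -2*70² + 13406 = -2*4900 + 13406 = -9800 + 13406 = 3606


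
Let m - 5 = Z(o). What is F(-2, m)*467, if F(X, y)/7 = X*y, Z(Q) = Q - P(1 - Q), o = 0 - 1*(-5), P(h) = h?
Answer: -91532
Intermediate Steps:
o = 5 (o = 0 + 5 = 5)
Z(Q) = -1 + 2*Q (Z(Q) = Q - (1 - Q) = Q + (-1 + Q) = -1 + 2*Q)
m = 14 (m = 5 + (-1 + 2*5) = 5 + (-1 + 10) = 5 + 9 = 14)
F(X, y) = 7*X*y (F(X, y) = 7*(X*y) = 7*X*y)
F(-2, m)*467 = (7*(-2)*14)*467 = -196*467 = -91532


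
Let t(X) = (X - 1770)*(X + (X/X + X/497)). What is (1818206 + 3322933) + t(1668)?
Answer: 2470367661/497 ≈ 4.9706e+6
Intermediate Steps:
t(X) = (1 + 498*X/497)*(-1770 + X) (t(X) = (-1770 + X)*(X + (1 + X*(1/497))) = (-1770 + X)*(X + (1 + X/497)) = (-1770 + X)*(1 + 498*X/497) = (1 + 498*X/497)*(-1770 + X))
(1818206 + 3322933) + t(1668) = (1818206 + 3322933) + (-1770 - 880963/497*1668 + (498/497)*1668²) = 5141139 + (-1770 - 1469446284/497 + (498/497)*2782224) = 5141139 + (-1770 - 1469446284/497 + 1385547552/497) = 5141139 - 84778422/497 = 2470367661/497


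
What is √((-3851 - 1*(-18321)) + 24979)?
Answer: √39449 ≈ 198.62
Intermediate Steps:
√((-3851 - 1*(-18321)) + 24979) = √((-3851 + 18321) + 24979) = √(14470 + 24979) = √39449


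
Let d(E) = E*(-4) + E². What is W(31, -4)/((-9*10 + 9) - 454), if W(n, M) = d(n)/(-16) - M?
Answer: 773/8560 ≈ 0.090304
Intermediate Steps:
d(E) = E² - 4*E (d(E) = -4*E + E² = E² - 4*E)
W(n, M) = -M - n*(-4 + n)/16 (W(n, M) = (n*(-4 + n))/(-16) - M = (n*(-4 + n))*(-1/16) - M = -n*(-4 + n)/16 - M = -M - n*(-4 + n)/16)
W(31, -4)/((-9*10 + 9) - 454) = (-1*(-4) - 1/16*31² + (¼)*31)/((-9*10 + 9) - 454) = (4 - 1/16*961 + 31/4)/((-90 + 9) - 454) = (4 - 961/16 + 31/4)/(-81 - 454) = -773/16/(-535) = -773/16*(-1/535) = 773/8560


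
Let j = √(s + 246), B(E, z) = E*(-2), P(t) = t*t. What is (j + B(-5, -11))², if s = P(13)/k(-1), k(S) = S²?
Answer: (10 + √415)² ≈ 922.43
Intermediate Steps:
P(t) = t²
s = 169 (s = 13²/((-1)²) = 169/1 = 169*1 = 169)
B(E, z) = -2*E
j = √415 (j = √(169 + 246) = √415 ≈ 20.372)
(j + B(-5, -11))² = (√415 - 2*(-5))² = (√415 + 10)² = (10 + √415)²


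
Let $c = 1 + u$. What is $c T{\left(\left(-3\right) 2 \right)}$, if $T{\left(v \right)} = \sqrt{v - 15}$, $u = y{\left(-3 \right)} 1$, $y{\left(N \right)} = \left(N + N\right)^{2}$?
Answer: $37 i \sqrt{21} \approx 169.56 i$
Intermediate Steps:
$y{\left(N \right)} = 4 N^{2}$ ($y{\left(N \right)} = \left(2 N\right)^{2} = 4 N^{2}$)
$u = 36$ ($u = 4 \left(-3\right)^{2} \cdot 1 = 4 \cdot 9 \cdot 1 = 36 \cdot 1 = 36$)
$c = 37$ ($c = 1 + 36 = 37$)
$T{\left(v \right)} = \sqrt{-15 + v}$
$c T{\left(\left(-3\right) 2 \right)} = 37 \sqrt{-15 - 6} = 37 \sqrt{-21} = 37 i \sqrt{21}$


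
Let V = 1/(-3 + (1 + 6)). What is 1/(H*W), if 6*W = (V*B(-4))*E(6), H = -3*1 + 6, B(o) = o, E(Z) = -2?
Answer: 1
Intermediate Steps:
H = 3 (H = -3 + 6 = 3)
V = ¼ (V = 1/(-3 + 7) = 1/4 = ¼ ≈ 0.25000)
W = ⅓ (W = (((¼)*(-4))*(-2))/6 = (-1*(-2))/6 = (⅙)*2 = ⅓ ≈ 0.33333)
1/(H*W) = 1/(3*(⅓)) = 1/1 = 1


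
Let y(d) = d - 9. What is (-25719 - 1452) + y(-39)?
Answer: -27219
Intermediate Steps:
y(d) = -9 + d
(-25719 - 1452) + y(-39) = (-25719 - 1452) + (-9 - 39) = -27171 - 48 = -27219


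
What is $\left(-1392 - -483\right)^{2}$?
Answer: $826281$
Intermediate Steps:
$\left(-1392 - -483\right)^{2} = \left(-1392 + \left(-298 + 781\right)\right)^{2} = \left(-1392 + 483\right)^{2} = \left(-909\right)^{2} = 826281$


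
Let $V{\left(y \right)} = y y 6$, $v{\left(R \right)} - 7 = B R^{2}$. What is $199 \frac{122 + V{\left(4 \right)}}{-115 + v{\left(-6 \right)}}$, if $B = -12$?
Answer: $- \frac{21691}{270} \approx -80.337$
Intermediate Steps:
$v{\left(R \right)} = 7 - 12 R^{2}$
$V{\left(y \right)} = 6 y^{2}$ ($V{\left(y \right)} = y^{2} \cdot 6 = 6 y^{2}$)
$199 \frac{122 + V{\left(4 \right)}}{-115 + v{\left(-6 \right)}} = 199 \frac{122 + 6 \cdot 4^{2}}{-115 + \left(7 - 12 \left(-6\right)^{2}\right)} = 199 \frac{122 + 6 \cdot 16}{-115 + \left(7 - 432\right)} = 199 \frac{122 + 96}{-115 + \left(7 - 432\right)} = 199 \frac{218}{-115 - 425} = 199 \frac{218}{-540} = 199 \cdot 218 \left(- \frac{1}{540}\right) = 199 \left(- \frac{109}{270}\right) = - \frac{21691}{270}$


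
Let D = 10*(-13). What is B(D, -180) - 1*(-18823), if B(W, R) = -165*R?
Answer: 48523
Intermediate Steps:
D = -130
B(D, -180) - 1*(-18823) = -165*(-180) - 1*(-18823) = 29700 + 18823 = 48523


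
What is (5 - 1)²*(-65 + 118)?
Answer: 848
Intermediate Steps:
(5 - 1)²*(-65 + 118) = 4²*53 = 16*53 = 848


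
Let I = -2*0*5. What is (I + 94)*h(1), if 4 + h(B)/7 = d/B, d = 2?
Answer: -1316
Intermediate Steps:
h(B) = -28 + 14/B (h(B) = -28 + 7*(2/B) = -28 + 14/B)
I = 0 (I = 0*5 = 0)
(I + 94)*h(1) = (0 + 94)*(-28 + 14/1) = 94*(-28 + 14*1) = 94*(-28 + 14) = 94*(-14) = -1316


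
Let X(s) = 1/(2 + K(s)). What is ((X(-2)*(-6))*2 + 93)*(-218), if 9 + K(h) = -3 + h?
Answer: -20492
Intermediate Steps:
K(h) = -12 + h (K(h) = -9 + (-3 + h) = -12 + h)
X(s) = 1/(-10 + s) (X(s) = 1/(2 + (-12 + s)) = 1/(-10 + s))
((X(-2)*(-6))*2 + 93)*(-218) = ((-6/(-10 - 2))*2 + 93)*(-218) = ((-6/(-12))*2 + 93)*(-218) = (-1/12*(-6)*2 + 93)*(-218) = ((½)*2 + 93)*(-218) = (1 + 93)*(-218) = 94*(-218) = -20492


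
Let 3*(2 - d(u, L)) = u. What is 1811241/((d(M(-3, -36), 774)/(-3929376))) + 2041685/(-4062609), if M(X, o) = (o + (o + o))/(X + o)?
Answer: -187939562543239005731/28438263 ≈ -6.6087e+12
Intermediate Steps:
M(X, o) = 3*o/(X + o) (M(X, o) = (o + 2*o)/(X + o) = (3*o)/(X + o) = 3*o/(X + o))
d(u, L) = 2 - u/3
1811241/((d(M(-3, -36), 774)/(-3929376))) + 2041685/(-4062609) = 1811241/(((2 - (-36)/(-3 - 36))/(-3929376))) + 2041685/(-4062609) = 1811241/(((2 - (-36)/(-39))*(-1/3929376))) + 2041685*(-1/4062609) = 1811241/(((2 - (-36)*(-1)/39)*(-1/3929376))) - 2041685/4062609 = 1811241/(((2 - 1/3*36/13)*(-1/3929376))) - 2041685/4062609 = 1811241/(((2 - 12/13)*(-1/3929376))) - 2041685/4062609 = 1811241/(((14/13)*(-1/3929376))) - 2041685/4062609 = 1811241/(-7/25540944) - 2041685/4062609 = 1811241*(-25540944/7) - 2041685/4062609 = -46260804951504/7 - 2041685/4062609 = -187939562543239005731/28438263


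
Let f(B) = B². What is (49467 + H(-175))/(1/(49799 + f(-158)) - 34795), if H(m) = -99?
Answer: -461362473/325172323 ≈ -1.4188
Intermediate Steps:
(49467 + H(-175))/(1/(49799 + f(-158)) - 34795) = (49467 - 99)/(1/(49799 + (-158)²) - 34795) = 49368/(1/(49799 + 24964) - 34795) = 49368/(1/74763 - 34795) = 49368/(-2601378584/74763) = 49368*(-74763/2601378584) = -461362473/325172323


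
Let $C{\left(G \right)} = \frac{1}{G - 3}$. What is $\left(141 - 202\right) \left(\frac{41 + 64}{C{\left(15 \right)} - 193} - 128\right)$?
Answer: $\frac{3630476}{463} \approx 7841.2$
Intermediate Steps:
$C{\left(G \right)} = \frac{1}{-3 + G}$
$\left(141 - 202\right) \left(\frac{41 + 64}{C{\left(15 \right)} - 193} - 128\right) = \left(141 - 202\right) \left(\frac{41 + 64}{\frac{1}{-3 + 15} - 193} - 128\right) = - 61 \left(\frac{105}{\frac{1}{12} - 193} - 128\right) = - 61 \left(\frac{105}{- \frac{2315}{12}} - 128\right) = - 61 \left(105 \left(- \frac{12}{2315}\right) - 128\right) = - 61 \left(- \frac{252}{463} - 128\right) = \left(-61\right) \left(- \frac{59516}{463}\right) = \frac{3630476}{463}$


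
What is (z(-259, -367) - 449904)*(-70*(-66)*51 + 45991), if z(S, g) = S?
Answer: -126770852593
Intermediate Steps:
(z(-259, -367) - 449904)*(-70*(-66)*51 + 45991) = (-259 - 449904)*(-70*(-66)*51 + 45991) = -450163*(4620*51 + 45991) = -450163*(235620 + 45991) = -450163*281611 = -126770852593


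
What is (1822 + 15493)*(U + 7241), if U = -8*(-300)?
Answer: 166933915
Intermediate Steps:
U = 2400
(1822 + 15493)*(U + 7241) = (1822 + 15493)*(2400 + 7241) = 17315*9641 = 166933915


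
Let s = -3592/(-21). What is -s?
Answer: -3592/21 ≈ -171.05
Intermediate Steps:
s = 3592/21 (s = -1/21*(-3592) = 3592/21 ≈ 171.05)
-s = -1*3592/21 = -3592/21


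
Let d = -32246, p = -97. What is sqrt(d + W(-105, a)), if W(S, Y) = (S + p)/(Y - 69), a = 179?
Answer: I*sqrt(97549705)/55 ≈ 179.58*I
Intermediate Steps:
W(S, Y) = (-97 + S)/(-69 + Y) (W(S, Y) = (S - 97)/(Y - 69) = (-97 + S)/(-69 + Y))
sqrt(d + W(-105, a)) = sqrt(-32246 + (-97 - 105)/(-69 + 179)) = sqrt(-32246 - 202/110) = sqrt(-32246 + (1/110)*(-202)) = sqrt(-32246 - 101/55) = sqrt(-1773631/55) = I*sqrt(97549705)/55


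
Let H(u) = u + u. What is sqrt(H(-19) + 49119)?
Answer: sqrt(49081) ≈ 221.54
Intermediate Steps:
H(u) = 2*u
sqrt(H(-19) + 49119) = sqrt(2*(-19) + 49119) = sqrt(-38 + 49119) = sqrt(49081)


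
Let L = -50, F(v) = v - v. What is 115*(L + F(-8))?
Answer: -5750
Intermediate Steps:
F(v) = 0
115*(L + F(-8)) = 115*(-50 + 0) = 115*(-50) = -5750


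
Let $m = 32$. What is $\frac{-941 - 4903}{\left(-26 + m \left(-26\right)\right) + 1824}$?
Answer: $- \frac{974}{161} \approx -6.0497$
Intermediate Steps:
$\frac{-941 - 4903}{\left(-26 + m \left(-26\right)\right) + 1824} = \frac{-941 - 4903}{\left(-26 + 32 \left(-26\right)\right) + 1824} = - \frac{5844}{\left(-26 - 832\right) + 1824} = - \frac{5844}{-858 + 1824} = - \frac{5844}{966} = \left(-5844\right) \frac{1}{966} = - \frac{974}{161}$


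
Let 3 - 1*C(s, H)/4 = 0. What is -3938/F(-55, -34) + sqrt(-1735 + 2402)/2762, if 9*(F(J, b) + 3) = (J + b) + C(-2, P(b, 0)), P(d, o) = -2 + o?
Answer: 17721/52 + sqrt(667)/2762 ≈ 340.80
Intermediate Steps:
C(s, H) = 12 (C(s, H) = 12 - 4*0 = 12 + 0 = 12)
F(J, b) = -5/3 + J/9 + b/9 (F(J, b) = -3 + ((J + b) + 12)/9 = -3 + (12 + J + b)/9 = -3 + (4/3 + J/9 + b/9) = -5/3 + J/9 + b/9)
-3938/F(-55, -34) + sqrt(-1735 + 2402)/2762 = -3938/(-5/3 + (1/9)*(-55) + (1/9)*(-34)) + sqrt(-1735 + 2402)/2762 = -3938/(-5/3 - 55/9 - 34/9) + sqrt(667)*(1/2762) = -3938/(-104/9) + sqrt(667)/2762 = -3938*(-9/104) + sqrt(667)/2762 = 17721/52 + sqrt(667)/2762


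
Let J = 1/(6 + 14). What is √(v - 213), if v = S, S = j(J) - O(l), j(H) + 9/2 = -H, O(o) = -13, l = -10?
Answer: I*√20455/10 ≈ 14.302*I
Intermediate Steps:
J = 1/20 ≈ 0.050000
j(H) = -9/2 - H
S = 169/20 (S = (-9/2 - 1*1/20) - 1*(-13) = (-9/2 - 1/20) + 13 = -91/20 + 13 = 169/20 ≈ 8.4500)
v = 169/20 ≈ 8.4500
√(v - 213) = √(169/20 - 213) = √(-4091/20) = I*√20455/10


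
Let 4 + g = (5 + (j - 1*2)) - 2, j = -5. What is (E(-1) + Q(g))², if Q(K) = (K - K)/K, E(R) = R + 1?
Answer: 0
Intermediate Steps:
E(R) = 1 + R
g = -8 (g = -4 + ((5 + (-5 - 1*2)) - 2) = -4 + ((5 + (-5 - 2)) - 2) = -4 + ((5 - 7) - 2) = -4 + (-2 - 2) = -4 - 4 = -8)
Q(K) = 0 (Q(K) = 0/K = 0)
(E(-1) + Q(g))² = ((1 - 1) + 0)² = (0 + 0)² = 0² = 0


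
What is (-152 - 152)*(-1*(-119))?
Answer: -36176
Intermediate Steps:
(-152 - 152)*(-1*(-119)) = -304*119 = -36176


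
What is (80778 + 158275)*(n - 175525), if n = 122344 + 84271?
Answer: 7432157770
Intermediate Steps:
n = 206615
(80778 + 158275)*(n - 175525) = (80778 + 158275)*(206615 - 175525) = 239053*31090 = 7432157770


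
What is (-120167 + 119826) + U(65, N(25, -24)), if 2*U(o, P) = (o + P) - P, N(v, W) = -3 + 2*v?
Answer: -617/2 ≈ -308.50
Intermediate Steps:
U(o, P) = o/2 (U(o, P) = ((o + P) - P)/2 = ((P + o) - P)/2 = o/2)
(-120167 + 119826) + U(65, N(25, -24)) = (-120167 + 119826) + (1/2)*65 = -341 + 65/2 = -617/2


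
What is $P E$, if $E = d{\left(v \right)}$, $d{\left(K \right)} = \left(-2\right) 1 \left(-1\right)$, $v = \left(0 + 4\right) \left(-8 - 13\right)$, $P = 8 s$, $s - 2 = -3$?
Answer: $-16$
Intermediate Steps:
$s = -1$ ($s = 2 - 3 = -1$)
$P = -8$ ($P = 8 \left(-1\right) = -8$)
$v = -84$ ($v = 4 \left(-21\right) = -84$)
$d{\left(K \right)} = 2$ ($d{\left(K \right)} = \left(-2\right) \left(-1\right) = 2$)
$E = 2$
$P E = \left(-8\right) 2 = -16$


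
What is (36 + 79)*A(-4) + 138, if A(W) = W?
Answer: -322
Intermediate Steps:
(36 + 79)*A(-4) + 138 = (36 + 79)*(-4) + 138 = 115*(-4) + 138 = -460 + 138 = -322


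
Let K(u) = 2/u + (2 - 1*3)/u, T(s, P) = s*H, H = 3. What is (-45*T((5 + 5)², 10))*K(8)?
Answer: -3375/2 ≈ -1687.5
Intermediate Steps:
T(s, P) = 3*s (T(s, P) = s*3 = 3*s)
K(u) = 1/u (K(u) = 2/u + (2 - 3)/u = 2/u - 1/u = 1/u)
(-45*T((5 + 5)², 10))*K(8) = -135*(5 + 5)²/8 = -135*10²*(⅛) = -135*100*(⅛) = -45*300*(⅛) = -13500*⅛ = -3375/2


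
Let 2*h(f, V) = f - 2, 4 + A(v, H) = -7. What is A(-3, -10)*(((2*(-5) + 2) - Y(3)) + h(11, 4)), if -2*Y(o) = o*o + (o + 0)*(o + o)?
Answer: -110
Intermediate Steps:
A(v, H) = -11 (A(v, H) = -4 - 7 = -11)
h(f, V) = -1 + f/2 (h(f, V) = (f - 2)/2 = (-2 + f)/2 = -1 + f/2)
Y(o) = -3*o²/2 (Y(o) = -(o*o + (o + 0)*(o + o))/2 = -(o² + o*(2*o))/2 = -(o² + 2*o²)/2 = -3*o²/2)
A(-3, -10)*(((2*(-5) + 2) - Y(3)) + h(11, 4)) = -11*(((2*(-5) + 2) - (-3)*3²/2) + (-1 + (½)*11)) = -11*(((-10 + 2) - (-3)*9/2) + (-1 + 11/2)) = -11*((-8 - 1*(-27/2)) + 9/2) = -11*((-8 + 27/2) + 9/2) = -11*(11/2 + 9/2) = -11*10 = -110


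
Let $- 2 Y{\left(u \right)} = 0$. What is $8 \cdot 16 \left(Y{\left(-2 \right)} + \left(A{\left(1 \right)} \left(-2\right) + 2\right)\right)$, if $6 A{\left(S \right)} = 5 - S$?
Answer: $\frac{256}{3} \approx 85.333$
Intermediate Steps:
$A{\left(S \right)} = \frac{5}{6} - \frac{S}{6}$ ($A{\left(S \right)} = \frac{5 - S}{6} = \frac{5}{6} - \frac{S}{6}$)
$Y{\left(u \right)} = 0$ ($Y{\left(u \right)} = \left(- \frac{1}{2}\right) 0 = 0$)
$8 \cdot 16 \left(Y{\left(-2 \right)} + \left(A{\left(1 \right)} \left(-2\right) + 2\right)\right) = 8 \cdot 16 \left(0 + \left(\left(\frac{5}{6} - \frac{1}{6}\right) \left(-2\right) + 2\right)\right) = 128 \left(0 + \left(\left(\frac{5}{6} - \frac{1}{6}\right) \left(-2\right) + 2\right)\right) = 128 \left(0 + \left(\frac{2}{3} \left(-2\right) + 2\right)\right) = 128 \left(0 + \left(- \frac{4}{3} + 2\right)\right) = 128 \left(0 + \frac{2}{3}\right) = 128 \cdot \frac{2}{3} = \frac{256}{3}$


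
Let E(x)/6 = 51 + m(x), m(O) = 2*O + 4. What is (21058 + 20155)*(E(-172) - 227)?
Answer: -80818693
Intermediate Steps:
m(O) = 4 + 2*O
E(x) = 330 + 12*x (E(x) = 6*(51 + (4 + 2*x)) = 6*(55 + 2*x) = 330 + 12*x)
(21058 + 20155)*(E(-172) - 227) = (21058 + 20155)*((330 + 12*(-172)) - 227) = 41213*((330 - 2064) - 227) = 41213*(-1734 - 227) = 41213*(-1961) = -80818693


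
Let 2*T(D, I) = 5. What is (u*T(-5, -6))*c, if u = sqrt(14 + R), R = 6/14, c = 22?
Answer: 55*sqrt(707)/7 ≈ 208.92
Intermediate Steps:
T(D, I) = 5/2 (T(D, I) = (1/2)*5 = 5/2)
R = 3/7 (R = 6*(1/14) = 3/7 ≈ 0.42857)
u = sqrt(707)/7 (u = sqrt(14 + 3/7) = sqrt(101/7) = sqrt(707)/7 ≈ 3.7985)
(u*T(-5, -6))*c = ((sqrt(707)/7)*(5/2))*22 = (5*sqrt(707)/14)*22 = 55*sqrt(707)/7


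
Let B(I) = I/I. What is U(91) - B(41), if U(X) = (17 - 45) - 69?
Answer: -98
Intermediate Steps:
B(I) = 1
U(X) = -97 (U(X) = -28 - 69 = -97)
U(91) - B(41) = -97 - 1*1 = -97 - 1 = -98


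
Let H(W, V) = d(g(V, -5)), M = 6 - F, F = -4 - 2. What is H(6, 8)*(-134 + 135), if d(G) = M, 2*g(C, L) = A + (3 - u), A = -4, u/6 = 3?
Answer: 12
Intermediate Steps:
u = 18 (u = 6*3 = 18)
F = -6
g(C, L) = -19/2 (g(C, L) = (-4 + (3 - 1*18))/2 = (-4 + (3 - 18))/2 = (-4 - 15)/2 = (½)*(-19) = -19/2)
M = 12 (M = 6 - 1*(-6) = 6 + 6 = 12)
d(G) = 12
H(W, V) = 12
H(6, 8)*(-134 + 135) = 12*(-134 + 135) = 12*1 = 12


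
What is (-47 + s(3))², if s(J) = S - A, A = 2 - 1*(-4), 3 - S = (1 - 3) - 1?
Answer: 2209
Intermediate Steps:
S = 6 (S = 3 - ((1 - 3) - 1) = 3 - (-2 - 1) = 3 - 1*(-3) = 3 + 3 = 6)
A = 6 (A = 2 + 4 = 6)
s(J) = 0 (s(J) = 6 - 1*6 = 6 - 6 = 0)
(-47 + s(3))² = (-47 + 0)² = (-47)² = 2209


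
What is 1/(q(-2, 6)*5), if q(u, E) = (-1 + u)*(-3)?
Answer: 1/45 ≈ 0.022222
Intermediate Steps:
q(u, E) = 3 - 3*u
1/(q(-2, 6)*5) = 1/((3 - 3*(-2))*5) = 1/((3 + 6)*5) = 1/(9*5) = 1/45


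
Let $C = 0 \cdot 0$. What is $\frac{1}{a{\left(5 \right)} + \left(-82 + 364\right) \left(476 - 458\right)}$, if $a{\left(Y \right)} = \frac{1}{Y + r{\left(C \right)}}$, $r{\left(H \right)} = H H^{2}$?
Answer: $\frac{5}{25381} \approx 0.000197$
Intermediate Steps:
$C = 0$
$r{\left(H \right)} = H^{3}$
$a{\left(Y \right)} = \frac{1}{Y}$ ($a{\left(Y \right)} = \frac{1}{Y + 0^{3}} = \frac{1}{Y + 0} = \frac{1}{Y}$)
$\frac{1}{a{\left(5 \right)} + \left(-82 + 364\right) \left(476 - 458\right)} = \frac{1}{\frac{1}{5} + \left(-82 + 364\right) \left(476 - 458\right)} = \frac{1}{\frac{1}{5} + 282 \cdot 18} = \frac{1}{\frac{1}{5} + 5076} = \frac{1}{\frac{25381}{5}} = \frac{5}{25381}$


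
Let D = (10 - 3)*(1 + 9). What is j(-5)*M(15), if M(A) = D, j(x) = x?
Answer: -350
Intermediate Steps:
D = 70 (D = 7*10 = 70)
M(A) = 70
j(-5)*M(15) = -5*70 = -350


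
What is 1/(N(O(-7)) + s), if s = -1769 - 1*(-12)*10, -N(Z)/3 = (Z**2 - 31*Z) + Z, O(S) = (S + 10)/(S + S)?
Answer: -196/327011 ≈ -0.00059937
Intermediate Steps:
O(S) = (10 + S)/(2*S) (O(S) = (10 + S)/((2*S)) = (10 + S)*(1/(2*S)) = (10 + S)/(2*S))
N(Z) = -3*Z**2 + 90*Z (N(Z) = -3*((Z**2 - 31*Z) + Z) = -3*(Z**2 - 30*Z) = -3*Z**2 + 90*Z)
s = -1649 (s = -1769 + 12*10 = -1769 + 120 = -1649)
1/(N(O(-7)) + s) = 1/(3*((1/2)*(10 - 7)/(-7))*(30 - (10 - 7)/(2*(-7))) - 1649) = 1/(3*((1/2)*(-1/7)*3)*(30 - (-1)*3/(2*7)) - 1649) = 1/(3*(-3/14)*(30 - 1*(-3/14)) - 1649) = 1/(3*(-3/14)*(30 + 3/14) - 1649) = 1/(3*(-3/14)*(423/14) - 1649) = 1/(-3807/196 - 1649) = 1/(-327011/196) = -196/327011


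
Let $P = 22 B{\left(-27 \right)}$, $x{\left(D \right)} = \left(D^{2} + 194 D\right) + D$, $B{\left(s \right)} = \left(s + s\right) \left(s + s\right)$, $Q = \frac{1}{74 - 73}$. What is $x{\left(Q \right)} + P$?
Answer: $64348$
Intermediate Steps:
$Q = 1$ ($Q = 1^{-1} = 1$)
$B{\left(s \right)} = 4 s^{2}$ ($B{\left(s \right)} = 2 s 2 s = 4 s^{2}$)
$x{\left(D \right)} = D^{2} + 195 D$
$P = 64152$ ($P = 22 \cdot 4 \left(-27\right)^{2} = 22 \cdot 4 \cdot 729 = 22 \cdot 2916 = 64152$)
$x{\left(Q \right)} + P = 1 \left(195 + 1\right) + 64152 = 1 \cdot 196 + 64152 = 196 + 64152 = 64348$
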